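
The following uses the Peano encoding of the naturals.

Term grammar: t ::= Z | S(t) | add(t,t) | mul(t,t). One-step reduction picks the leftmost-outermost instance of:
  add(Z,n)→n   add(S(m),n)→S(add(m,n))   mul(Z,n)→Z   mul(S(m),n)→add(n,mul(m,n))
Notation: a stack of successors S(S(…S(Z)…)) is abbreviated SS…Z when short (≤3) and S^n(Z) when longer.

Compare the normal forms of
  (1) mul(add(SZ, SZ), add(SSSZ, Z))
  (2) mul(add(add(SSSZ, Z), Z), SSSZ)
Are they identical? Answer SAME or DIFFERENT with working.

Term A:
  start: mul(add(SZ, SZ), add(SSSZ, Z))
  step 1: mul(S(add(Z, SZ)), add(SSSZ, Z))
  step 2: add(add(SSSZ, Z), mul(add(Z, SZ), add(SSSZ, Z)))
  step 3: add(S(add(SSZ, Z)), mul(add(Z, SZ), add(SSSZ, Z)))
  step 4: S(add(add(SSZ, Z), mul(add(Z, SZ), add(SSSZ, Z))))
  step 5: S(add(S(add(SZ, Z)), mul(add(Z, SZ), add(SSSZ, Z))))
  step 6: S(S(add(add(SZ, Z), mul(add(Z, SZ), add(SSSZ, Z)))))
  step 7: S(S(add(S(add(Z, Z)), mul(add(Z, SZ), add(SSSZ, Z)))))
  step 8: S(S(S(add(add(Z, Z), mul(add(Z, SZ), add(SSSZ, Z))))))
  step 9: S(S(S(add(Z, mul(add(Z, SZ), add(SSSZ, Z))))))
  step 10: S(S(S(mul(add(Z, SZ), add(SSSZ, Z)))))
  step 11: S(S(S(mul(SZ, add(SSSZ, Z)))))
  step 12: S(S(S(add(add(SSSZ, Z), mul(Z, add(SSSZ, Z))))))
  step 13: S(S(S(add(S(add(SSZ, Z)), mul(Z, add(SSSZ, Z))))))
  step 14: S(S(S(S(add(add(SSZ, Z), mul(Z, add(SSSZ, Z)))))))
  step 15: S(S(S(S(add(S(add(SZ, Z)), mul(Z, add(SSSZ, Z)))))))
  step 16: S(S(S(S(S(add(add(SZ, Z), mul(Z, add(SSSZ, Z))))))))
  step 17: S(S(S(S(S(add(S(add(Z, Z)), mul(Z, add(SSSZ, Z))))))))
  step 18: S(S(S(S(S(S(add(add(Z, Z), mul(Z, add(SSSZ, Z)))))))))
  step 19: S(S(S(S(S(S(add(Z, mul(Z, add(SSSZ, Z)))))))))
  step 20: S(S(S(S(S(S(mul(Z, add(SSSZ, Z))))))))
  step 21: S^6(Z)

Term B:
  start: mul(add(add(SSSZ, Z), Z), SSSZ)
  step 1: mul(add(S(add(SSZ, Z)), Z), SSSZ)
  step 2: mul(S(add(add(SSZ, Z), Z)), SSSZ)
  step 3: add(SSSZ, mul(add(add(SSZ, Z), Z), SSSZ))
  step 4: S(add(SSZ, mul(add(add(SSZ, Z), Z), SSSZ)))
  step 5: S(S(add(SZ, mul(add(add(SSZ, Z), Z), SSSZ))))
  step 6: S(S(S(add(Z, mul(add(add(SSZ, Z), Z), SSSZ)))))
  step 7: S(S(S(mul(add(add(SSZ, Z), Z), SSSZ))))
  step 8: S(S(S(mul(add(S(add(SZ, Z)), Z), SSSZ))))
  step 9: S(S(S(mul(S(add(add(SZ, Z), Z)), SSSZ))))
  step 10: S(S(S(add(SSSZ, mul(add(add(SZ, Z), Z), SSSZ)))))
  step 11: S(S(S(S(add(SSZ, mul(add(add(SZ, Z), Z), SSSZ))))))
  step 12: S(S(S(S(S(add(SZ, mul(add(add(SZ, Z), Z), SSSZ)))))))
  step 13: S(S(S(S(S(S(add(Z, mul(add(add(SZ, Z), Z), SSSZ))))))))
  step 14: S(S(S(S(S(S(mul(add(add(SZ, Z), Z), SSSZ)))))))
  step 15: S(S(S(S(S(S(mul(add(S(add(Z, Z)), Z), SSSZ)))))))
  step 16: S(S(S(S(S(S(mul(S(add(add(Z, Z), Z)), SSSZ)))))))
  step 17: S(S(S(S(S(S(add(SSSZ, mul(add(add(Z, Z), Z), SSSZ))))))))
  step 18: S(S(S(S(S(S(S(add(SSZ, mul(add(add(Z, Z), Z), SSSZ)))))))))
  step 19: S(S(S(S(S(S(S(S(add(SZ, mul(add(add(Z, Z), Z), SSSZ))))))))))
  step 20: S(S(S(S(S(S(S(S(S(add(Z, mul(add(add(Z, Z), Z), SSSZ)))))))))))
  step 21: S(S(S(S(S(S(S(S(S(mul(add(add(Z, Z), Z), SSSZ))))))))))
  step 22: S(S(S(S(S(S(S(S(S(mul(add(Z, Z), SSSZ))))))))))
  step 23: S(S(S(S(S(S(S(S(S(mul(Z, SSSZ))))))))))
  step 24: S^9(Z)

Answer: DIFFERENT — A ⇓ S^6(Z), B ⇓ S^9(Z)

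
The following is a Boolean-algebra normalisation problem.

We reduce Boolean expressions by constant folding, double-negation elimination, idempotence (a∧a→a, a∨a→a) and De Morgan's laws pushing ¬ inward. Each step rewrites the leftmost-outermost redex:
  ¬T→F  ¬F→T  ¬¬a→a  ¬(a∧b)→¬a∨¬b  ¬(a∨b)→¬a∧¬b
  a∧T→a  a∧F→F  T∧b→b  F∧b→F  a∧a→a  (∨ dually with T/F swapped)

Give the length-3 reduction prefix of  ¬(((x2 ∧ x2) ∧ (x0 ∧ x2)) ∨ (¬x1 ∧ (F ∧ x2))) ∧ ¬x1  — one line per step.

  start: ¬(((x2 ∧ x2) ∧ (x0 ∧ x2)) ∨ (¬x1 ∧ (F ∧ x2))) ∧ ¬x1
  [1] (¬((x2 ∧ x2) ∧ (x0 ∧ x2)) ∧ ¬(¬x1 ∧ (F ∧ x2))) ∧ ¬x1
  [2] ((¬(x2 ∧ x2) ∨ ¬(x0 ∧ x2)) ∧ ¬(¬x1 ∧ (F ∧ x2))) ∧ ¬x1
  [3] (((¬x2 ∨ ¬x2) ∨ ¬(x0 ∧ x2)) ∧ ¬(¬x1 ∧ (F ∧ x2))) ∧ ¬x1

Answer: after 3 steps: (((¬x2 ∨ ¬x2) ∨ ¬(x0 ∧ x2)) ∧ ¬(¬x1 ∧ (F ∧ x2))) ∧ ¬x1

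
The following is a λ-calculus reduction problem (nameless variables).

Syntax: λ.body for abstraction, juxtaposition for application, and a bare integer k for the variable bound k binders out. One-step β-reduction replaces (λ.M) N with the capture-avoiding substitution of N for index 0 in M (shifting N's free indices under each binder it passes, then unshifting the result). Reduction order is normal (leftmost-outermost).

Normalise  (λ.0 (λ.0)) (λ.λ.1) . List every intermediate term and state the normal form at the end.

Answer: normal form = λ.λ.0  (in 2 steps)

Working:
  start: (λ.0 (λ.0)) (λ.λ.1)
  →1  (λ.λ.1) (λ.0)
  →2  λ.λ.0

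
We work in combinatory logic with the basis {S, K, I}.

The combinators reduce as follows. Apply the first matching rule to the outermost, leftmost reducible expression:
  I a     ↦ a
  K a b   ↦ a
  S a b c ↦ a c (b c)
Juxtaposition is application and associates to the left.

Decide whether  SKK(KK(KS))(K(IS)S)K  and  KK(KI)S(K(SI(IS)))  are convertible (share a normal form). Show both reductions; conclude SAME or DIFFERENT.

Answer: SAME — A ⇓ S, B ⇓ S

Working:
Term A:
  start: SKK(KK(KS))(K(IS)S)K
  →1  K(KK(KS))(K(KK(KS)))(K(IS)S)K
  →2  KK(KS)(K(IS)S)K
  →3  K(K(IS)S)K
  →4  K(IS)S
  →5  IS
  →6  S

Term B:
  start: KK(KI)S(K(SI(IS)))
  →1  KS(K(SI(IS)))
  →2  S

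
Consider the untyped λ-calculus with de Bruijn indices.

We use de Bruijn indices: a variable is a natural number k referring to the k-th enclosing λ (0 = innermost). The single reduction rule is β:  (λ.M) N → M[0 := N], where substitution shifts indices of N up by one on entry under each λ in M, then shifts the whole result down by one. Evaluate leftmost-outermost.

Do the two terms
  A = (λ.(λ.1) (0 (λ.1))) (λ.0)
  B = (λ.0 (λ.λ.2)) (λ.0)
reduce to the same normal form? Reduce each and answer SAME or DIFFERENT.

Term A:
  start: (λ.(λ.1) (0 (λ.1))) (λ.0)
  step 1: (λ.λ.0) ((λ.0) (λ.λ.0))
  step 2: λ.0

Term B:
  start: (λ.0 (λ.λ.2)) (λ.0)
  step 1: (λ.0) (λ.λ.λ.0)
  step 2: λ.λ.λ.0

Answer: DIFFERENT — A ⇓ λ.0, B ⇓ λ.λ.λ.0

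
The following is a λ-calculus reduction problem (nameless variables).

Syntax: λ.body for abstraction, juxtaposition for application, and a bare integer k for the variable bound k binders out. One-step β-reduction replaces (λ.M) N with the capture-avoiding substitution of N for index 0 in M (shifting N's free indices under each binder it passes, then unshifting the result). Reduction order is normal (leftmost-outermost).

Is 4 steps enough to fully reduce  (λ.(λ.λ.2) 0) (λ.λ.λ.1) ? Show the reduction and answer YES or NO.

  start: (λ.(λ.λ.2) 0) (λ.λ.λ.1)
  step 1: (λ.λ.λ.λ.λ.1) (λ.λ.λ.1)
  step 2: λ.λ.λ.λ.1

Answer: YES — reaches normal form λ.λ.λ.λ.1 in 2 ≤ 4 steps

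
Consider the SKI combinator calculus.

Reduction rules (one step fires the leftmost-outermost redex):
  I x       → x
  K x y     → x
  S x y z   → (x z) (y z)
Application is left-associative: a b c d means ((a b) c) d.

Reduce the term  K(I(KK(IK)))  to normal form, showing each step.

  start: K(I(KK(IK)))
  step 1: K(KK(IK))
  step 2: KK

Answer: normal form = KK  (in 2 steps)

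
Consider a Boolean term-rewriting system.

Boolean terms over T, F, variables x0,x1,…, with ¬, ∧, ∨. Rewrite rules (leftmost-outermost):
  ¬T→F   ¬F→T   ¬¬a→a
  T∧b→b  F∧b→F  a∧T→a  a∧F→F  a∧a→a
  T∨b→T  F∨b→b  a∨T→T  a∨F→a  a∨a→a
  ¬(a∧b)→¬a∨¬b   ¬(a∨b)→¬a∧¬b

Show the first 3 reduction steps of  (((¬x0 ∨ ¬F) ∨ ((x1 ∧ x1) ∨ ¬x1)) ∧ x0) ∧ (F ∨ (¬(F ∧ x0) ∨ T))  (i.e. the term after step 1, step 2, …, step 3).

  start: (((¬x0 ∨ ¬F) ∨ ((x1 ∧ x1) ∨ ¬x1)) ∧ x0) ∧ (F ∨ (¬(F ∧ x0) ∨ T))
  step 1: (((¬x0 ∨ T) ∨ ((x1 ∧ x1) ∨ ¬x1)) ∧ x0) ∧ (F ∨ (¬(F ∧ x0) ∨ T))
  step 2: ((T ∨ ((x1 ∧ x1) ∨ ¬x1)) ∧ x0) ∧ (F ∨ (¬(F ∧ x0) ∨ T))
  step 3: (T ∧ x0) ∧ (F ∨ (¬(F ∧ x0) ∨ T))

Answer: after 3 steps: (T ∧ x0) ∧ (F ∨ (¬(F ∧ x0) ∨ T))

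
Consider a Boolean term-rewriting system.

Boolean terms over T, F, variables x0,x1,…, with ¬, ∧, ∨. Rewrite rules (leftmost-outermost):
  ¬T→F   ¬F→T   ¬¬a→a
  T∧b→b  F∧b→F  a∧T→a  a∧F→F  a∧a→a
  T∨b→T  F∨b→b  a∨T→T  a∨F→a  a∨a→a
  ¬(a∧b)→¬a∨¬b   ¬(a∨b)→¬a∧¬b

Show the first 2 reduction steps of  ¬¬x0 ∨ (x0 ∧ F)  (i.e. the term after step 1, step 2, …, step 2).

Answer: after 2 steps: x0 ∨ F

Derivation:
  start: ¬¬x0 ∨ (x0 ∧ F)
  [1] x0 ∨ (x0 ∧ F)
  [2] x0 ∨ F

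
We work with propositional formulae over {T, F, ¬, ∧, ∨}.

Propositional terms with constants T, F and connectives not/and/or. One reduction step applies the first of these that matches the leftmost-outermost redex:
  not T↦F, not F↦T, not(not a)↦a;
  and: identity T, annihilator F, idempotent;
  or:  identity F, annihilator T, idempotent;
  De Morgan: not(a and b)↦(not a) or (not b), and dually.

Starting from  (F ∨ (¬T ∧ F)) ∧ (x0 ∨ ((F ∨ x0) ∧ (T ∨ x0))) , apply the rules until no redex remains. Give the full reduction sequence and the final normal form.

  start: (F ∨ (¬T ∧ F)) ∧ (x0 ∨ ((F ∨ x0) ∧ (T ∨ x0)))
  [1] (¬T ∧ F) ∧ (x0 ∨ ((F ∨ x0) ∧ (T ∨ x0)))
  [2] F ∧ (x0 ∨ ((F ∨ x0) ∧ (T ∨ x0)))
  [3] F

Answer: normal form = F  (in 3 steps)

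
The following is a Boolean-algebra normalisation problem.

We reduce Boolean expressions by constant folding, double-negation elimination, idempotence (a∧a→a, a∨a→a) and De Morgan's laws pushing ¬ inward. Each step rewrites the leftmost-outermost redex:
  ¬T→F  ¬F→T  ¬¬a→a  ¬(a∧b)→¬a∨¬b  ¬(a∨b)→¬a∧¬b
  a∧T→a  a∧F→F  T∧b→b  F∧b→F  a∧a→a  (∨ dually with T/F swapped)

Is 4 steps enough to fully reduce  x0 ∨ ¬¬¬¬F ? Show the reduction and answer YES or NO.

  start: x0 ∨ ¬¬¬¬F
  →1  x0 ∨ ¬¬F
  →2  x0 ∨ F
  →3  x0

Answer: YES — reaches normal form x0 in 3 ≤ 4 steps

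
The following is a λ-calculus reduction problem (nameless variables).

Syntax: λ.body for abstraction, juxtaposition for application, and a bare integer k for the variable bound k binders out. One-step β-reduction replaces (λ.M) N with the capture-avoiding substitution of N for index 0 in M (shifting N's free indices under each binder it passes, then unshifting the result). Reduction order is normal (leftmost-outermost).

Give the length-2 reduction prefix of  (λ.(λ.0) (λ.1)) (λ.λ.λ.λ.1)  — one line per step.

  start: (λ.(λ.0) (λ.1)) (λ.λ.λ.λ.1)
  →1  (λ.0) (λ.λ.λ.λ.λ.1)
  →2  λ.λ.λ.λ.λ.1

Answer: after 2 steps: λ.λ.λ.λ.λ.1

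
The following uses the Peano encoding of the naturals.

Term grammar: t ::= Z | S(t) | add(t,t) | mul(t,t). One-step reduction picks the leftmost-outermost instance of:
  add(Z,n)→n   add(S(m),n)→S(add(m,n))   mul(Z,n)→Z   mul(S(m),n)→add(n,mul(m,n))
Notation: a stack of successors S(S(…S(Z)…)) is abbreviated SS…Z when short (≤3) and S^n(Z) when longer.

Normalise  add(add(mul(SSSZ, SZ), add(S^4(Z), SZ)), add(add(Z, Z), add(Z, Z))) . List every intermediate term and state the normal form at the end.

Answer: normal form = S^8(Z)  (in 31 steps)

Working:
  start: add(add(mul(SSSZ, SZ), add(S^4(Z), SZ)), add(add(Z, Z), add(Z, Z)))
  step 1: add(add(add(SZ, mul(SSZ, SZ)), add(S^4(Z), SZ)), add(add(Z, Z), add(Z, Z)))
  step 2: add(add(S(add(Z, mul(SSZ, SZ))), add(S^4(Z), SZ)), add(add(Z, Z), add(Z, Z)))
  step 3: add(S(add(add(Z, mul(SSZ, SZ)), add(S^4(Z), SZ))), add(add(Z, Z), add(Z, Z)))
  step 4: S(add(add(add(Z, mul(SSZ, SZ)), add(S^4(Z), SZ)), add(add(Z, Z), add(Z, Z))))
  step 5: S(add(add(mul(SSZ, SZ), add(S^4(Z), SZ)), add(add(Z, Z), add(Z, Z))))
  step 6: S(add(add(add(SZ, mul(SZ, SZ)), add(S^4(Z), SZ)), add(add(Z, Z), add(Z, Z))))
  step 7: S(add(add(S(add(Z, mul(SZ, SZ))), add(S^4(Z), SZ)), add(add(Z, Z), add(Z, Z))))
  step 8: S(add(S(add(add(Z, mul(SZ, SZ)), add(S^4(Z), SZ))), add(add(Z, Z), add(Z, Z))))
  step 9: S(S(add(add(add(Z, mul(SZ, SZ)), add(S^4(Z), SZ)), add(add(Z, Z), add(Z, Z)))))
  step 10: S(S(add(add(mul(SZ, SZ), add(S^4(Z), SZ)), add(add(Z, Z), add(Z, Z)))))
  step 11: S(S(add(add(add(SZ, mul(Z, SZ)), add(S^4(Z), SZ)), add(add(Z, Z), add(Z, Z)))))
  step 12: S(S(add(add(S(add(Z, mul(Z, SZ))), add(S^4(Z), SZ)), add(add(Z, Z), add(Z, Z)))))
  step 13: S(S(add(S(add(add(Z, mul(Z, SZ)), add(S^4(Z), SZ))), add(add(Z, Z), add(Z, Z)))))
  step 14: S(S(S(add(add(add(Z, mul(Z, SZ)), add(S^4(Z), SZ)), add(add(Z, Z), add(Z, Z))))))
  step 15: S(S(S(add(add(mul(Z, SZ), add(S^4(Z), SZ)), add(add(Z, Z), add(Z, Z))))))
  step 16: S(S(S(add(add(Z, add(S^4(Z), SZ)), add(add(Z, Z), add(Z, Z))))))
  step 17: S(S(S(add(add(S^4(Z), SZ), add(add(Z, Z), add(Z, Z))))))
  step 18: S(S(S(add(S(add(SSSZ, SZ)), add(add(Z, Z), add(Z, Z))))))
  step 19: S(S(S(S(add(add(SSSZ, SZ), add(add(Z, Z), add(Z, Z)))))))
  step 20: S(S(S(S(add(S(add(SSZ, SZ)), add(add(Z, Z), add(Z, Z)))))))
  step 21: S(S(S(S(S(add(add(SSZ, SZ), add(add(Z, Z), add(Z, Z))))))))
  step 22: S(S(S(S(S(add(S(add(SZ, SZ)), add(add(Z, Z), add(Z, Z))))))))
  step 23: S(S(S(S(S(S(add(add(SZ, SZ), add(add(Z, Z), add(Z, Z)))))))))
  step 24: S(S(S(S(S(S(add(S(add(Z, SZ)), add(add(Z, Z), add(Z, Z)))))))))
  step 25: S(S(S(S(S(S(S(add(add(Z, SZ), add(add(Z, Z), add(Z, Z))))))))))
  step 26: S(S(S(S(S(S(S(add(SZ, add(add(Z, Z), add(Z, Z))))))))))
  step 27: S(S(S(S(S(S(S(S(add(Z, add(add(Z, Z), add(Z, Z)))))))))))
  step 28: S(S(S(S(S(S(S(S(add(add(Z, Z), add(Z, Z))))))))))
  step 29: S(S(S(S(S(S(S(S(add(Z, add(Z, Z))))))))))
  step 30: S(S(S(S(S(S(S(S(add(Z, Z)))))))))
  step 31: S^8(Z)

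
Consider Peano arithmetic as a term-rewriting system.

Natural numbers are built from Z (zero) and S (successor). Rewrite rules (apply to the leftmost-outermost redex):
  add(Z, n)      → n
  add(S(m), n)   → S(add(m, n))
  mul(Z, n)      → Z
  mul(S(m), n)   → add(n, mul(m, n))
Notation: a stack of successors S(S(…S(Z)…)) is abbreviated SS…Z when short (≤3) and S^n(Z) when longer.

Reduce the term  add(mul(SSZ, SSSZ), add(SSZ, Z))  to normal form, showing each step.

  start: add(mul(SSZ, SSSZ), add(SSZ, Z))
  →1  add(add(SSSZ, mul(SZ, SSSZ)), add(SSZ, Z))
  →2  add(S(add(SSZ, mul(SZ, SSSZ))), add(SSZ, Z))
  →3  S(add(add(SSZ, mul(SZ, SSSZ)), add(SSZ, Z)))
  →4  S(add(S(add(SZ, mul(SZ, SSSZ))), add(SSZ, Z)))
  →5  S(S(add(add(SZ, mul(SZ, SSSZ)), add(SSZ, Z))))
  →6  S(S(add(S(add(Z, mul(SZ, SSSZ))), add(SSZ, Z))))
  →7  S(S(S(add(add(Z, mul(SZ, SSSZ)), add(SSZ, Z)))))
  →8  S(S(S(add(mul(SZ, SSSZ), add(SSZ, Z)))))
  →9  S(S(S(add(add(SSSZ, mul(Z, SSSZ)), add(SSZ, Z)))))
  →10  S(S(S(add(S(add(SSZ, mul(Z, SSSZ))), add(SSZ, Z)))))
  →11  S(S(S(S(add(add(SSZ, mul(Z, SSSZ)), add(SSZ, Z))))))
  →12  S(S(S(S(add(S(add(SZ, mul(Z, SSSZ))), add(SSZ, Z))))))
  →13  S(S(S(S(S(add(add(SZ, mul(Z, SSSZ)), add(SSZ, Z)))))))
  →14  S(S(S(S(S(add(S(add(Z, mul(Z, SSSZ))), add(SSZ, Z)))))))
  →15  S(S(S(S(S(S(add(add(Z, mul(Z, SSSZ)), add(SSZ, Z))))))))
  →16  S(S(S(S(S(S(add(mul(Z, SSSZ), add(SSZ, Z))))))))
  →17  S(S(S(S(S(S(add(Z, add(SSZ, Z))))))))
  →18  S(S(S(S(S(S(add(SSZ, Z)))))))
  →19  S(S(S(S(S(S(S(add(SZ, Z))))))))
  →20  S(S(S(S(S(S(S(S(add(Z, Z)))))))))
  →21  S^8(Z)

Answer: normal form = S^8(Z)  (in 21 steps)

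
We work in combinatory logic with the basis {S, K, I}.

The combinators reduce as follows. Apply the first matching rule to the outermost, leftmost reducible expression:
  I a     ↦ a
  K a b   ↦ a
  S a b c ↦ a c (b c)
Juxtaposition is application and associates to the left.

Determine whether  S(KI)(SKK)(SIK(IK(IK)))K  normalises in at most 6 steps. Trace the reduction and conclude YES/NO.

Answer: NO — after 6 steps the term is I(IK(IK))(K(IK(IK)))K, not yet normal

Derivation:
  start: S(KI)(SKK)(SIK(IK(IK)))K
  [1] KI(SIK(IK(IK)))(SKK(SIK(IK(IK))))K
  [2] I(SKK(SIK(IK(IK))))K
  [3] SKK(SIK(IK(IK)))K
  [4] K(SIK(IK(IK)))(K(SIK(IK(IK))))K
  [5] SIK(IK(IK))K
  [6] I(IK(IK))(K(IK(IK)))K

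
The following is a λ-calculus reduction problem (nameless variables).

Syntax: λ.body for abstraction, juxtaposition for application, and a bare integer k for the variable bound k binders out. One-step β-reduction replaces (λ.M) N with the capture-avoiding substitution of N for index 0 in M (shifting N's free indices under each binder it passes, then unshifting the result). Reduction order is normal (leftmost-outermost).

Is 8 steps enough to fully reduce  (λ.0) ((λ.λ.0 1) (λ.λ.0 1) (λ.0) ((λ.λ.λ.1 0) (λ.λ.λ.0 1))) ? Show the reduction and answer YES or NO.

Answer: YES — reaches normal form λ.0 (λ.λ.1 0) in 6 ≤ 8 steps

Reduction:
  start: (λ.0) ((λ.λ.0 1) (λ.λ.0 1) (λ.0) ((λ.λ.λ.1 0) (λ.λ.λ.0 1)))
  →1  (λ.λ.0 1) (λ.λ.0 1) (λ.0) ((λ.λ.λ.1 0) (λ.λ.λ.0 1))
  →2  (λ.0 (λ.λ.0 1)) (λ.0) ((λ.λ.λ.1 0) (λ.λ.λ.0 1))
  →3  (λ.0) (λ.λ.0 1) ((λ.λ.λ.1 0) (λ.λ.λ.0 1))
  →4  (λ.λ.0 1) ((λ.λ.λ.1 0) (λ.λ.λ.0 1))
  →5  λ.0 ((λ.λ.λ.1 0) (λ.λ.λ.0 1))
  →6  λ.0 (λ.λ.1 0)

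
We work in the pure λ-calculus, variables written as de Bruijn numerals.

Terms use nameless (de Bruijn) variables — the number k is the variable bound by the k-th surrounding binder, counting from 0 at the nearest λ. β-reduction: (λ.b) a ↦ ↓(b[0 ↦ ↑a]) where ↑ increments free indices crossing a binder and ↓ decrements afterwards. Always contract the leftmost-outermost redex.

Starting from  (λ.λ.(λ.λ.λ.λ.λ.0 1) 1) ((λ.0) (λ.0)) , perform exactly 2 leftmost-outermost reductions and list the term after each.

  start: (λ.λ.(λ.λ.λ.λ.λ.0 1) 1) ((λ.0) (λ.0))
  →1  λ.(λ.λ.λ.λ.λ.0 1) ((λ.0) (λ.0))
  →2  λ.λ.λ.λ.λ.0 1

Answer: after 2 steps: λ.λ.λ.λ.λ.0 1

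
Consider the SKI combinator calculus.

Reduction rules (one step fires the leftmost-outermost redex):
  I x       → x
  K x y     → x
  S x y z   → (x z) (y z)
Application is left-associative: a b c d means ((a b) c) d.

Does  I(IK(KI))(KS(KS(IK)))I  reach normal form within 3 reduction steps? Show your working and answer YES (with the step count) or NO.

Answer: NO — after 3 steps the term is KII, not yet normal

Reduction:
  start: I(IK(KI))(KS(KS(IK)))I
  →1  IK(KI)(KS(KS(IK)))I
  →2  K(KI)(KS(KS(IK)))I
  →3  KII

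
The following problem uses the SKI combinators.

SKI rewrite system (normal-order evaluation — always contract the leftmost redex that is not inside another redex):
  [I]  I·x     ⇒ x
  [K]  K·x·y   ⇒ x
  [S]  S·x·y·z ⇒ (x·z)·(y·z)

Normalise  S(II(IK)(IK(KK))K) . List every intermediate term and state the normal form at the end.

  start: S(II(IK)(IK(KK))K)
  step 1: S(I(IK)(IK(KK))K)
  step 2: S(IK(IK(KK))K)
  step 3: S(K(IK(KK))K)
  step 4: S(IK(KK))
  step 5: S(K(KK))

Answer: normal form = S(K(KK))  (in 5 steps)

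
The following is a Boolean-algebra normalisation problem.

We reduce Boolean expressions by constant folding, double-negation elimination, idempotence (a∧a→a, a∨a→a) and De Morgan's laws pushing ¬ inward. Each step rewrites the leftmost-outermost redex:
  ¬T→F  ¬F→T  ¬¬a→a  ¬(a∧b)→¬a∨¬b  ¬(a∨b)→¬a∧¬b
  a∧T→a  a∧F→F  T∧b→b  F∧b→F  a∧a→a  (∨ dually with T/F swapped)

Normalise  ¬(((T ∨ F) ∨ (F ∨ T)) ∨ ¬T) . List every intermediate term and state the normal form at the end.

Answer: normal form = F  (in 7 steps)

Working:
  start: ¬(((T ∨ F) ∨ (F ∨ T)) ∨ ¬T)
  →1  ¬((T ∨ F) ∨ (F ∨ T)) ∧ ¬¬T
  →2  (¬(T ∨ F) ∧ ¬(F ∨ T)) ∧ ¬¬T
  →3  ((¬T ∧ ¬F) ∧ ¬(F ∨ T)) ∧ ¬¬T
  →4  ((F ∧ ¬F) ∧ ¬(F ∨ T)) ∧ ¬¬T
  →5  (F ∧ ¬(F ∨ T)) ∧ ¬¬T
  →6  F ∧ ¬¬T
  →7  F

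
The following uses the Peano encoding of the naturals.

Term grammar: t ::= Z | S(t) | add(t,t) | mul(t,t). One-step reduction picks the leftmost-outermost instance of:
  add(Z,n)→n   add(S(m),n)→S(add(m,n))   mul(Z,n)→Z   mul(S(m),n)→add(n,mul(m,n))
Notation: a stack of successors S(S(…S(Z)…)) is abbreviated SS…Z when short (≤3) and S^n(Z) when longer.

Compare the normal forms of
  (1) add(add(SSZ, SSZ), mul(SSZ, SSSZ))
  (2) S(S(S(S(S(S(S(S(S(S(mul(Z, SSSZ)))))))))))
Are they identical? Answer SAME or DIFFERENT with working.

Term A:
  start: add(add(SSZ, SSZ), mul(SSZ, SSSZ))
  step 1: add(S(add(SZ, SSZ)), mul(SSZ, SSSZ))
  step 2: S(add(add(SZ, SSZ), mul(SSZ, SSSZ)))
  step 3: S(add(S(add(Z, SSZ)), mul(SSZ, SSSZ)))
  step 4: S(S(add(add(Z, SSZ), mul(SSZ, SSSZ))))
  step 5: S(S(add(SSZ, mul(SSZ, SSSZ))))
  step 6: S(S(S(add(SZ, mul(SSZ, SSSZ)))))
  step 7: S(S(S(S(add(Z, mul(SSZ, SSSZ))))))
  step 8: S(S(S(S(mul(SSZ, SSSZ)))))
  step 9: S(S(S(S(add(SSSZ, mul(SZ, SSSZ))))))
  step 10: S(S(S(S(S(add(SSZ, mul(SZ, SSSZ)))))))
  step 11: S(S(S(S(S(S(add(SZ, mul(SZ, SSSZ))))))))
  step 12: S(S(S(S(S(S(S(add(Z, mul(SZ, SSSZ)))))))))
  step 13: S(S(S(S(S(S(S(mul(SZ, SSSZ))))))))
  step 14: S(S(S(S(S(S(S(add(SSSZ, mul(Z, SSSZ)))))))))
  step 15: S(S(S(S(S(S(S(S(add(SSZ, mul(Z, SSSZ))))))))))
  step 16: S(S(S(S(S(S(S(S(S(add(SZ, mul(Z, SSSZ)))))))))))
  step 17: S(S(S(S(S(S(S(S(S(S(add(Z, mul(Z, SSSZ))))))))))))
  step 18: S(S(S(S(S(S(S(S(S(S(mul(Z, SSSZ)))))))))))
  step 19: S^10(Z)

Term B:
  start: S(S(S(S(S(S(S(S(S(S(mul(Z, SSSZ)))))))))))
  step 1: S^10(Z)

Answer: SAME — A ⇓ S^10(Z), B ⇓ S^10(Z)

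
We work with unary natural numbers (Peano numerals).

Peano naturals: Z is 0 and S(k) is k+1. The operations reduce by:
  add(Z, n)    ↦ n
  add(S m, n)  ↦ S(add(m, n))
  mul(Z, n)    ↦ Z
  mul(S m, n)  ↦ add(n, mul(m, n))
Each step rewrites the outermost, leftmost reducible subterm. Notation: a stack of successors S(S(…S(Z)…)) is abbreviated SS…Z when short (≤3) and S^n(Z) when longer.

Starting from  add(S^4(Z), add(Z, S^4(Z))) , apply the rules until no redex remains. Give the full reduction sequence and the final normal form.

Answer: normal form = S^8(Z)  (in 6 steps)

Derivation:
  start: add(S^4(Z), add(Z, S^4(Z)))
  →1  S(add(SSSZ, add(Z, S^4(Z))))
  →2  S(S(add(SSZ, add(Z, S^4(Z)))))
  →3  S(S(S(add(SZ, add(Z, S^4(Z))))))
  →4  S(S(S(S(add(Z, add(Z, S^4(Z)))))))
  →5  S(S(S(S(add(Z, S^4(Z))))))
  →6  S^8(Z)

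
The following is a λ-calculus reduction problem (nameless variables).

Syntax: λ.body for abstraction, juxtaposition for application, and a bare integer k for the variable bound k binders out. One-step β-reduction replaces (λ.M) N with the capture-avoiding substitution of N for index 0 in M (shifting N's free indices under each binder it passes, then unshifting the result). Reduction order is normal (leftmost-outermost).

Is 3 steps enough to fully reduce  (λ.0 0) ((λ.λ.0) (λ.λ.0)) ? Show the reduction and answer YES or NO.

  start: (λ.0 0) ((λ.λ.0) (λ.λ.0))
  [1] (λ.λ.0) (λ.λ.0) ((λ.λ.0) (λ.λ.0))
  [2] (λ.0) ((λ.λ.0) (λ.λ.0))
  [3] (λ.λ.0) (λ.λ.0)

Answer: NO — after 3 steps the term is (λ.λ.0) (λ.λ.0), not yet normal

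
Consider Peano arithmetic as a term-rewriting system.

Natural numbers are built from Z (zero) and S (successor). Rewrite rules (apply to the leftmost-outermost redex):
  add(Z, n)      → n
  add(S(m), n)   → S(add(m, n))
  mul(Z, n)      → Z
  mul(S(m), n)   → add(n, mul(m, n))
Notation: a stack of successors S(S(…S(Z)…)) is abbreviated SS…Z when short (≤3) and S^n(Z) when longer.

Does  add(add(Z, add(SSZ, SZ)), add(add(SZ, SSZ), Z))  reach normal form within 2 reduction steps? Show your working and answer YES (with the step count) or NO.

Answer: NO — after 2 steps the term is add(S(add(SZ, SZ)), add(add(SZ, SSZ), Z)), not yet normal

Derivation:
  start: add(add(Z, add(SSZ, SZ)), add(add(SZ, SSZ), Z))
  →1  add(add(SSZ, SZ), add(add(SZ, SSZ), Z))
  →2  add(S(add(SZ, SZ)), add(add(SZ, SSZ), Z))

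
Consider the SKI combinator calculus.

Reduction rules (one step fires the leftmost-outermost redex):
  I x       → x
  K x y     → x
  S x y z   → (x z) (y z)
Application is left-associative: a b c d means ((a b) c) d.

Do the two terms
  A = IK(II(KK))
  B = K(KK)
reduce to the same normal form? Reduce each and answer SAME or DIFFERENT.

Answer: SAME — A ⇓ K(KK), B ⇓ K(KK)

Derivation:
Term A:
  start: IK(II(KK))
  →1  K(II(KK))
  →2  K(I(KK))
  →3  K(KK)

Term B:
  start: K(KK)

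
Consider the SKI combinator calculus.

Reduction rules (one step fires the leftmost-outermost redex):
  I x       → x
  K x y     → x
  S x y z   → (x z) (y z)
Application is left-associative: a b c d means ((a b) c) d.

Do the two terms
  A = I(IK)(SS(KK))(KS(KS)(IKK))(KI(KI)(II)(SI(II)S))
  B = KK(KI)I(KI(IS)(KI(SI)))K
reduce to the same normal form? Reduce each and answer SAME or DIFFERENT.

Answer: DIFFERENT — A ⇓ S(SS)K, B ⇓ K

Reduction:
Term A:
  start: I(IK)(SS(KK))(KS(KS)(IKK))(KI(KI)(II)(SI(II)S))
  step 1: IK(SS(KK))(KS(KS)(IKK))(KI(KI)(II)(SI(II)S))
  step 2: K(SS(KK))(KS(KS)(IKK))(KI(KI)(II)(SI(II)S))
  step 3: SS(KK)(KI(KI)(II)(SI(II)S))
  step 4: S(KI(KI)(II)(SI(II)S))(KK(KI(KI)(II)(SI(II)S)))
  step 5: S(I(II)(SI(II)S))(KK(KI(KI)(II)(SI(II)S)))
  step 6: S(II(SI(II)S))(KK(KI(KI)(II)(SI(II)S)))
  step 7: S(I(SI(II)S))(KK(KI(KI)(II)(SI(II)S)))
  step 8: S(SI(II)S)(KK(KI(KI)(II)(SI(II)S)))
  step 9: S(IS(IIS))(KK(KI(KI)(II)(SI(II)S)))
  step 10: S(S(IIS))(KK(KI(KI)(II)(SI(II)S)))
  step 11: S(S(IS))(KK(KI(KI)(II)(SI(II)S)))
  step 12: S(SS)(KK(KI(KI)(II)(SI(II)S)))
  step 13: S(SS)K

Term B:
  start: KK(KI)I(KI(IS)(KI(SI)))K
  step 1: KI(KI(IS)(KI(SI)))K
  step 2: IK
  step 3: K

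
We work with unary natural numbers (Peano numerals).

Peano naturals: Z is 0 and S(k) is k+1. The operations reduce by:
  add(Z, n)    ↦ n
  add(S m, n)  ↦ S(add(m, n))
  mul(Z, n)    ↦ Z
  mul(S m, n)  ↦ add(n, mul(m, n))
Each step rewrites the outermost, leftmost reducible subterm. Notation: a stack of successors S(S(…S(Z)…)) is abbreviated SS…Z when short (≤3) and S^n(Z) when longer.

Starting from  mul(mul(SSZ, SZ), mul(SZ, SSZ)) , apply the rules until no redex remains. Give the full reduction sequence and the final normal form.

Answer: normal form = S^4(Z)  (in 26 steps)

Reduction:
  start: mul(mul(SSZ, SZ), mul(SZ, SSZ))
  [1] mul(add(SZ, mul(SZ, SZ)), mul(SZ, SSZ))
  [2] mul(S(add(Z, mul(SZ, SZ))), mul(SZ, SSZ))
  [3] add(mul(SZ, SSZ), mul(add(Z, mul(SZ, SZ)), mul(SZ, SSZ)))
  [4] add(add(SSZ, mul(Z, SSZ)), mul(add(Z, mul(SZ, SZ)), mul(SZ, SSZ)))
  [5] add(S(add(SZ, mul(Z, SSZ))), mul(add(Z, mul(SZ, SZ)), mul(SZ, SSZ)))
  [6] S(add(add(SZ, mul(Z, SSZ)), mul(add(Z, mul(SZ, SZ)), mul(SZ, SSZ))))
  [7] S(add(S(add(Z, mul(Z, SSZ))), mul(add(Z, mul(SZ, SZ)), mul(SZ, SSZ))))
  [8] S(S(add(add(Z, mul(Z, SSZ)), mul(add(Z, mul(SZ, SZ)), mul(SZ, SSZ)))))
  [9] S(S(add(mul(Z, SSZ), mul(add(Z, mul(SZ, SZ)), mul(SZ, SSZ)))))
  [10] S(S(add(Z, mul(add(Z, mul(SZ, SZ)), mul(SZ, SSZ)))))
  [11] S(S(mul(add(Z, mul(SZ, SZ)), mul(SZ, SSZ))))
  [12] S(S(mul(mul(SZ, SZ), mul(SZ, SSZ))))
  [13] S(S(mul(add(SZ, mul(Z, SZ)), mul(SZ, SSZ))))
  [14] S(S(mul(S(add(Z, mul(Z, SZ))), mul(SZ, SSZ))))
  [15] S(S(add(mul(SZ, SSZ), mul(add(Z, mul(Z, SZ)), mul(SZ, SSZ)))))
  [16] S(S(add(add(SSZ, mul(Z, SSZ)), mul(add(Z, mul(Z, SZ)), mul(SZ, SSZ)))))
  [17] S(S(add(S(add(SZ, mul(Z, SSZ))), mul(add(Z, mul(Z, SZ)), mul(SZ, SSZ)))))
  [18] S(S(S(add(add(SZ, mul(Z, SSZ)), mul(add(Z, mul(Z, SZ)), mul(SZ, SSZ))))))
  [19] S(S(S(add(S(add(Z, mul(Z, SSZ))), mul(add(Z, mul(Z, SZ)), mul(SZ, SSZ))))))
  [20] S(S(S(S(add(add(Z, mul(Z, SSZ)), mul(add(Z, mul(Z, SZ)), mul(SZ, SSZ)))))))
  [21] S(S(S(S(add(mul(Z, SSZ), mul(add(Z, mul(Z, SZ)), mul(SZ, SSZ)))))))
  [22] S(S(S(S(add(Z, mul(add(Z, mul(Z, SZ)), mul(SZ, SSZ)))))))
  [23] S(S(S(S(mul(add(Z, mul(Z, SZ)), mul(SZ, SSZ))))))
  [24] S(S(S(S(mul(mul(Z, SZ), mul(SZ, SSZ))))))
  [25] S(S(S(S(mul(Z, mul(SZ, SSZ))))))
  [26] S^4(Z)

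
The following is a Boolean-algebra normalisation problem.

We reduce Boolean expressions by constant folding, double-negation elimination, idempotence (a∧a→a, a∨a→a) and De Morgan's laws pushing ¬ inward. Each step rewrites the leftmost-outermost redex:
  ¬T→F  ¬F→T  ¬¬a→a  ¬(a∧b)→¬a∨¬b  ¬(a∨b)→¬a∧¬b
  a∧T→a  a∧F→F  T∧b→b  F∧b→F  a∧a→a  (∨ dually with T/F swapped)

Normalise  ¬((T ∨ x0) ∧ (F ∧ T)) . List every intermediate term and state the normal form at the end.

Answer: normal form = T  (in 8 steps)

Derivation:
  start: ¬((T ∨ x0) ∧ (F ∧ T))
  step 1: ¬(T ∨ x0) ∨ ¬(F ∧ T)
  step 2: (¬T ∧ ¬x0) ∨ ¬(F ∧ T)
  step 3: (F ∧ ¬x0) ∨ ¬(F ∧ T)
  step 4: F ∨ ¬(F ∧ T)
  step 5: ¬(F ∧ T)
  step 6: ¬F ∨ ¬T
  step 7: T ∨ ¬T
  step 8: T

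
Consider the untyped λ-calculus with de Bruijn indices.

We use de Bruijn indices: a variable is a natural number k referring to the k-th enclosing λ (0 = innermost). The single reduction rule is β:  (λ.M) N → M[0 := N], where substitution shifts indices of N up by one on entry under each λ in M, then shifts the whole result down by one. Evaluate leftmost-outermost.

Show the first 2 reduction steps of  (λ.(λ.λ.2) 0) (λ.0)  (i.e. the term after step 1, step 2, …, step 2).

  start: (λ.(λ.λ.2) 0) (λ.0)
  →1  (λ.λ.λ.0) (λ.0)
  →2  λ.λ.0

Answer: after 2 steps: λ.λ.0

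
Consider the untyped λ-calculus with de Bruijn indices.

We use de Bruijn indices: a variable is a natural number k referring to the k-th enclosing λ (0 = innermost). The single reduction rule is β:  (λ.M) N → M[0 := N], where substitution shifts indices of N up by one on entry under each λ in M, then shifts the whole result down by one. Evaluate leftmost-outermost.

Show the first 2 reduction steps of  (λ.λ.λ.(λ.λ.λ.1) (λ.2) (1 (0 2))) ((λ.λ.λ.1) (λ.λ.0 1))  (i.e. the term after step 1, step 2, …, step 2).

  start: (λ.λ.λ.(λ.λ.λ.1) (λ.2) (1 (0 2))) ((λ.λ.λ.1) (λ.λ.0 1))
  →1  λ.λ.(λ.λ.λ.1) (λ.2) (1 (0 ((λ.λ.λ.1) (λ.λ.0 1))))
  →2  λ.λ.(λ.λ.1) (1 (0 ((λ.λ.λ.1) (λ.λ.0 1))))

Answer: after 2 steps: λ.λ.(λ.λ.1) (1 (0 ((λ.λ.λ.1) (λ.λ.0 1))))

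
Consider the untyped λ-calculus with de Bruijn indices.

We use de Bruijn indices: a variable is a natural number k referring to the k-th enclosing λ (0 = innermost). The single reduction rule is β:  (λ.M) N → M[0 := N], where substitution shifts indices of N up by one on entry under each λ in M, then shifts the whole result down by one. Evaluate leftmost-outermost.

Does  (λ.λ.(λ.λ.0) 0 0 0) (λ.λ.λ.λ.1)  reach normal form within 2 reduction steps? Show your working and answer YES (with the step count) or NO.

  start: (λ.λ.(λ.λ.0) 0 0 0) (λ.λ.λ.λ.1)
  step 1: λ.(λ.λ.0) 0 0 0
  step 2: λ.(λ.0) 0 0

Answer: NO — after 2 steps the term is λ.(λ.0) 0 0, not yet normal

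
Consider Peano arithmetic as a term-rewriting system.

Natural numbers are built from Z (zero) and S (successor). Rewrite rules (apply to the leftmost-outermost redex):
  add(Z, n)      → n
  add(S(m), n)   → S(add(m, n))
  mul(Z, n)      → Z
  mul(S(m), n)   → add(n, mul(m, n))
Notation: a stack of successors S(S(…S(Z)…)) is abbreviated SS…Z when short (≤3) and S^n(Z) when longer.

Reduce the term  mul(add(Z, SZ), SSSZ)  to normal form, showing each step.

Answer: normal form = SSSZ  (in 7 steps)

Working:
  start: mul(add(Z, SZ), SSSZ)
  →1  mul(SZ, SSSZ)
  →2  add(SSSZ, mul(Z, SSSZ))
  →3  S(add(SSZ, mul(Z, SSSZ)))
  →4  S(S(add(SZ, mul(Z, SSSZ))))
  →5  S(S(S(add(Z, mul(Z, SSSZ)))))
  →6  S(S(S(mul(Z, SSSZ))))
  →7  SSSZ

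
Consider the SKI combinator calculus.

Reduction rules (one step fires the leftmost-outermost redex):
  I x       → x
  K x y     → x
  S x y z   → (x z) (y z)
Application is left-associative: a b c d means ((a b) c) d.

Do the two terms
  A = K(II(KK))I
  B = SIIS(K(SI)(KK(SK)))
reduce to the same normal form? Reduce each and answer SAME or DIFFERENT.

Term A:
  start: K(II(KK))I
  [1] II(KK)
  [2] I(KK)
  [3] KK

Term B:
  start: SIIS(K(SI)(KK(SK)))
  [1] IS(IS)(K(SI)(KK(SK)))
  [2] S(IS)(K(SI)(KK(SK)))
  [3] SS(K(SI)(KK(SK)))
  [4] SS(SI)

Answer: DIFFERENT — A ⇓ KK, B ⇓ SS(SI)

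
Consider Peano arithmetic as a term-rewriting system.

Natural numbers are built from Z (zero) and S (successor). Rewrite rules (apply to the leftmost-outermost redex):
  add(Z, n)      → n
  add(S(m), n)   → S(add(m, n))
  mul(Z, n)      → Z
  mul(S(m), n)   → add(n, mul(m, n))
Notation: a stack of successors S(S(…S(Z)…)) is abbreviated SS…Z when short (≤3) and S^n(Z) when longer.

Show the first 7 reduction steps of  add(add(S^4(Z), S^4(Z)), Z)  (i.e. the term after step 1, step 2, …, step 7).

Answer: after 7 steps: S(S(S(add(S(add(Z, S^4(Z))), Z))))

Reduction:
  start: add(add(S^4(Z), S^4(Z)), Z)
  →1  add(S(add(SSSZ, S^4(Z))), Z)
  →2  S(add(add(SSSZ, S^4(Z)), Z))
  →3  S(add(S(add(SSZ, S^4(Z))), Z))
  →4  S(S(add(add(SSZ, S^4(Z)), Z)))
  →5  S(S(add(S(add(SZ, S^4(Z))), Z)))
  →6  S(S(S(add(add(SZ, S^4(Z)), Z))))
  →7  S(S(S(add(S(add(Z, S^4(Z))), Z))))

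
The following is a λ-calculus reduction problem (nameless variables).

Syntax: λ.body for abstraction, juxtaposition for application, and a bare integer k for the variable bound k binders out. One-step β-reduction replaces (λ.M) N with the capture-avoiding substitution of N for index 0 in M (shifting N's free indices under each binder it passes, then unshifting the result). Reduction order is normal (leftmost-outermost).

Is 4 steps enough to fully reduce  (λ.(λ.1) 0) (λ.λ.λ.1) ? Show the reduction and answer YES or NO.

  start: (λ.(λ.1) 0) (λ.λ.λ.1)
  [1] (λ.λ.λ.λ.1) (λ.λ.λ.1)
  [2] λ.λ.λ.1

Answer: YES — reaches normal form λ.λ.λ.1 in 2 ≤ 4 steps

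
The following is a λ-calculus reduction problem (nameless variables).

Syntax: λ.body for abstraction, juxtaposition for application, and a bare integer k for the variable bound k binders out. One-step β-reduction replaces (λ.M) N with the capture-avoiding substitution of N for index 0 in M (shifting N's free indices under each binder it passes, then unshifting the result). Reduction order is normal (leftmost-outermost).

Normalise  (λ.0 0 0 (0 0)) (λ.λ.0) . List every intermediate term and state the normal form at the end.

Answer: normal form = λ.0  (in 4 steps)

Working:
  start: (λ.0 0 0 (0 0)) (λ.λ.0)
  →1  (λ.λ.0) (λ.λ.0) (λ.λ.0) ((λ.λ.0) (λ.λ.0))
  →2  (λ.0) (λ.λ.0) ((λ.λ.0) (λ.λ.0))
  →3  (λ.λ.0) ((λ.λ.0) (λ.λ.0))
  →4  λ.0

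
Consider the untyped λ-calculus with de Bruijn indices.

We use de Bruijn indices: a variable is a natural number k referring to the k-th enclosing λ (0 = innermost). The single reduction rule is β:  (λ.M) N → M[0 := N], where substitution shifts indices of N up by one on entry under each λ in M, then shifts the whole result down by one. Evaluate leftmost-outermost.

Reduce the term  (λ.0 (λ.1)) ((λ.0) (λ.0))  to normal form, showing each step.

  start: (λ.0 (λ.1)) ((λ.0) (λ.0))
  step 1: (λ.0) (λ.0) (λ.(λ.0) (λ.0))
  step 2: (λ.0) (λ.(λ.0) (λ.0))
  step 3: λ.(λ.0) (λ.0)
  step 4: λ.λ.0

Answer: normal form = λ.λ.0  (in 4 steps)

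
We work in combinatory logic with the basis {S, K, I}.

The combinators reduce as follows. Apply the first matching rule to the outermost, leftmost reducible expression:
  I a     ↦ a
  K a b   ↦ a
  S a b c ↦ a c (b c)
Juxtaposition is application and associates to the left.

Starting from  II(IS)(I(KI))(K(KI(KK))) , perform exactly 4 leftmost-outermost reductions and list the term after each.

Answer: after 4 steps: S(KI)(K(KI(KK)))

Derivation:
  start: II(IS)(I(KI))(K(KI(KK)))
  step 1: I(IS)(I(KI))(K(KI(KK)))
  step 2: IS(I(KI))(K(KI(KK)))
  step 3: S(I(KI))(K(KI(KK)))
  step 4: S(KI)(K(KI(KK)))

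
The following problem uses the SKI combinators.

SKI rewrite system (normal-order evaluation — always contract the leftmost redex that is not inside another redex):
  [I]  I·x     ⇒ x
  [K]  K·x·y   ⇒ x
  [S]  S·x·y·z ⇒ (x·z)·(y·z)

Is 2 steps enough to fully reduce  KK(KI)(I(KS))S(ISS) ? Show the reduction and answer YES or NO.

Answer: NO — after 2 steps the term is I(KS)(ISS), not yet normal

Reduction:
  start: KK(KI)(I(KS))S(ISS)
  step 1: K(I(KS))S(ISS)
  step 2: I(KS)(ISS)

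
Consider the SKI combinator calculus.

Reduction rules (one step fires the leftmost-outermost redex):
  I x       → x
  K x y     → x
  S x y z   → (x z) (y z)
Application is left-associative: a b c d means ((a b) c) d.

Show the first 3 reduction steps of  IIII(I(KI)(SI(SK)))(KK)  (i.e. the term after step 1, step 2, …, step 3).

Answer: after 3 steps: I(I(KI)(SI(SK)))(KK)

Working:
  start: IIII(I(KI)(SI(SK)))(KK)
  step 1: III(I(KI)(SI(SK)))(KK)
  step 2: II(I(KI)(SI(SK)))(KK)
  step 3: I(I(KI)(SI(SK)))(KK)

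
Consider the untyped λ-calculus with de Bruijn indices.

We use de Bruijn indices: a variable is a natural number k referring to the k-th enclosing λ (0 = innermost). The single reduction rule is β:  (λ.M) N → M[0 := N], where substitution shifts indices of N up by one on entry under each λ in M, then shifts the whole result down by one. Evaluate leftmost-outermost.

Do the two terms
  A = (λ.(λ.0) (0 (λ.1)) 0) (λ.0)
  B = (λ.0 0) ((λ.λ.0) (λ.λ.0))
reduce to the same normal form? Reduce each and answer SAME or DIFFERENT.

Answer: SAME — A ⇓ λ.0, B ⇓ λ.0

Derivation:
Term A:
  start: (λ.(λ.0) (0 (λ.1)) 0) (λ.0)
  [1] (λ.0) ((λ.0) (λ.λ.0)) (λ.0)
  [2] (λ.0) (λ.λ.0) (λ.0)
  [3] (λ.λ.0) (λ.0)
  [4] λ.0

Term B:
  start: (λ.0 0) ((λ.λ.0) (λ.λ.0))
  [1] (λ.λ.0) (λ.λ.0) ((λ.λ.0) (λ.λ.0))
  [2] (λ.0) ((λ.λ.0) (λ.λ.0))
  [3] (λ.λ.0) (λ.λ.0)
  [4] λ.0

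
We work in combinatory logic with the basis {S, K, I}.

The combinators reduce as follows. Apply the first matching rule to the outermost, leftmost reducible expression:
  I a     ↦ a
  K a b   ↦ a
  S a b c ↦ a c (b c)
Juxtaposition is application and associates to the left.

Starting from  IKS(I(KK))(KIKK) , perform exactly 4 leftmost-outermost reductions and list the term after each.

  start: IKS(I(KK))(KIKK)
  →1  KS(I(KK))(KIKK)
  →2  S(KIKK)
  →3  S(IK)
  →4  SK

Answer: after 4 steps: SK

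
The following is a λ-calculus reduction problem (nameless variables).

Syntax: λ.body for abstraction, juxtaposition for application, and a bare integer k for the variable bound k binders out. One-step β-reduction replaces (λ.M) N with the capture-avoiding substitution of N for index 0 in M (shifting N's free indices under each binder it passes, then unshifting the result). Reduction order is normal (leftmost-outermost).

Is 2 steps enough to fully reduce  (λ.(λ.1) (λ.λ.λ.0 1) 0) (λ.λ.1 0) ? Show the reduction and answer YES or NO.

  start: (λ.(λ.1) (λ.λ.λ.0 1) 0) (λ.λ.1 0)
  →1  (λ.λ.λ.1 0) (λ.λ.λ.0 1) (λ.λ.1 0)
  →2  (λ.λ.1 0) (λ.λ.1 0)

Answer: NO — after 2 steps the term is (λ.λ.1 0) (λ.λ.1 0), not yet normal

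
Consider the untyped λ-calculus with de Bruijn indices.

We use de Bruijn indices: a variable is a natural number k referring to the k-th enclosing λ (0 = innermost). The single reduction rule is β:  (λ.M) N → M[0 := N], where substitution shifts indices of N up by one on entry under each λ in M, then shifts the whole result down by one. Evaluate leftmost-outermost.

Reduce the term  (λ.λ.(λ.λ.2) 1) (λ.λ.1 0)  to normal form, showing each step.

Answer: normal form = λ.λ.1  (in 2 steps)

Reduction:
  start: (λ.λ.(λ.λ.2) 1) (λ.λ.1 0)
  step 1: λ.(λ.λ.2) (λ.λ.1 0)
  step 2: λ.λ.1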